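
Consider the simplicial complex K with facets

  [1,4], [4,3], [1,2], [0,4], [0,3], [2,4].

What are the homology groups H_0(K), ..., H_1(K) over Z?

H_0 = Z,  H_1 = Z^2.

K has 5 vertices, 6 edges.
rank ∂_0 = 0, rank ∂_1 = 4 ⇒ b_0 = 5 − 0 − 4 = 1; all invariant factors of ∂_1 are 1 so no torsion. So H_0 = Z.
rank ∂_1 = 4, rank ∂_2 = 0 ⇒ b_1 = 6 − 4 − 0 = 2. So H_1 = Z^2.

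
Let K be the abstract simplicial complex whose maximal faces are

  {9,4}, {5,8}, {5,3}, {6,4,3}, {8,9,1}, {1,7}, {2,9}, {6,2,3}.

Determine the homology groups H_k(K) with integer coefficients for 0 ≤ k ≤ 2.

Take the total order 1 < 2 < 3 < 4 < 5 < 6 < 7 < 8 < 9 on the vertex set. Then K (dimension 2) consists of the simplices:

  0-simplices (9): [1], [2], [3], [4], [5], [6], [7], [8], [9]
  1-simplices (13): [1,7], [1,8], [1,9], [2,3], [2,6], [2,9], [3,4], [3,5], [3,6], [4,6], [4,9], [5,8], [8,9]
  2-simplices (3): [1,8,9], [2,3,6], [3,4,6]

so the chain groups are C_0 ≅ Z^9, C_1 ≅ Z^13, C_2 ≅ Z^3.

Boundary ∂_1: C_1 → C_0 maps an edge to its endpoints' difference, ∂[p,q] = q − p. For instance
  ∂[4,9] = [9] − [4].
This gives a 9×13 integer matrix of rank 8; reducing to Smith normal form yields diagonal entries (1,1,1,1,1,1,1,1).

The boundary map ∂_2: C_2 → C_1 acts by ∂[p,q,r] = [q,r] − [p,r] + [p,q]. For instance
  ∂[3,4,6] = [4,6] − [3,6] + [3,4],
  ∂[1,8,9] = [8,9] − [1,9] + [1,8].
This gives a 13×3 integer matrix of rank 3; reducing to Smith normal form yields diagonal entries (1,1,1).

Now H_k = ker ∂_k / im ∂_{k+1}, so:

  H_0: rank C_0 − rank ∂_1 = 9 − 8 = 1, and the invariant factors of ∂_1 are all 1, so H_0 = Z.
  H_1: rank ker ∂_1 − rank ∂_2 = (13 − 8) − 3 = 2, and the invariant factors of ∂_2 are all 1, so H_1 = Z^2.
  H_2: rank ker ∂_2 − rank ∂_3 = (3 − 3) − 0 = 0, and there is no ∂_3, so H_2 = 0.

H_0 = Z,  H_1 = Z^2,  H_2 = 0.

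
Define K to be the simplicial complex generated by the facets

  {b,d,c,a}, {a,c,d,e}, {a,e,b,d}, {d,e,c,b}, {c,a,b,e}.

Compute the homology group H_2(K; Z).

H_2 ≅ 0.

Fix the vertex order a < b < c < d < e and write every simplex with vertices in increasing order. Then dim K = 3 and the simplices of K are:

  0-simplices (5): a, b, c, d, e
  1-simplices (10): ab, ac, ad, ae, bc, bd, be, cd, ce, de
  2-simplices (10): abc, abd, abe, acd, ace, ade, bcd, bce, bde, cde
  3-simplices (5): abcd, abce, abde, acde, bcde

giving chain groups C_0 ≅ Z^5, C_1 ≅ Z^10, C_2 ≅ Z^10, C_3 ≅ Z^5.

Boundary ∂_1: C_1 → C_0 is given by ∂[p,q] = [q] − [p]. For instance
  ∂ab = b − a.
The 5×10 boundary matrix has rank 4 and Smith normal form diag(1,1,1,1).

The boundary map ∂_2: C_2 → C_1 acts by ∂[p,q,r] = [q,r] − [p,r] + [p,q]. For instance
  ∂cde = de − ce + cd,
  ∂ace = ce − ae + ac.
The resulting 10×10 matrix has rank 6, and its Smith normal form has invariant factors (1,1,1,1,1,1).

Boundary ∂_3: C_3 → C_2 sends each 3-simplex σ to the alternating sum Σ_i (−1)^i (σ with its i-th vertex removed). For instance
  ∂abce = bce − ace + abe − abc,
  ∂acde = cde − ade + ace − acd.
The resulting 10×5 matrix has rank 4, and its Smith normal form has invariant factors (1,1,1,1).

Reading off H_k = ker ∂_k / im ∂_{k+1}:

  H_2: rank ker ∂_2 − rank ∂_3 = (10 − 6) − 4 = 0, and the invariant factors of ∂_3 are all 1, so H_2 = 0.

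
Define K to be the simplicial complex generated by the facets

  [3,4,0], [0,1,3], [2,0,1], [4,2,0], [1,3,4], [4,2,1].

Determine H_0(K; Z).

Take the total order 0 < 1 < 2 < 3 < 4 on the vertex set. Then K (dimension 2) consists of the simplices:

  0-simplices (5): [0], [1], [2], [3], [4]
  1-simplices (9): [0,1], [0,2], [0,3], [0,4], [1,2], [1,3], [1,4], [2,4], [3,4]
  2-simplices (6): [0,1,2], [0,1,3], [0,2,4], [0,3,4], [1,2,4], [1,3,4]

giving chain groups C_0 ≅ Z^5, C_1 ≅ Z^9, C_2 ≅ Z^6.

The boundary map ∂_1: C_1 → C_0 sends each edge [p,q] (with p < q) to q − p. For instance
  ∂[0,3] = [3] − [0].
The 5×9 boundary matrix has rank 4 and Smith normal form diag(1,1,1,1).

∂_2: C_2 → C_1 sends each 2-simplex [p,q,r] to [q,r] − [p,r] + [p,q]. For instance
  ∂[1,3,4] = [3,4] − [1,4] + [1,3],
  ∂[0,2,4] = [2,4] − [0,4] + [0,2].
The 9×6 boundary matrix has rank 5 and Smith normal form diag(1,1,1,1,1).

Computing H_k = (kernel of ∂_k) / (image of ∂_{k+1}):

  H_0: rank C_0 − rank ∂_1 = 5 − 4 = 1, and the invariant factors of ∂_1 are all 1, so H_0 = Z.

H_0 = Z.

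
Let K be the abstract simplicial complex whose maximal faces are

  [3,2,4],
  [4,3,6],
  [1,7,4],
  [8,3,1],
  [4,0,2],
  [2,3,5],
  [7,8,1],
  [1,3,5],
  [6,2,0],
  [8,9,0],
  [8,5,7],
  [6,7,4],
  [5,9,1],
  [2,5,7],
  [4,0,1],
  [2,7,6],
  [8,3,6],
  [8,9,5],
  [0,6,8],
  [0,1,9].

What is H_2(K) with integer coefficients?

K has 10 vertices, 30 edges, 20 triangles.
rank ∂_2 = 20, rank ∂_3 = 0 ⇒ b_2 = 20 − 20 − 0 = 0. So H_2 ≅ 0.

H_2 ≅ 0.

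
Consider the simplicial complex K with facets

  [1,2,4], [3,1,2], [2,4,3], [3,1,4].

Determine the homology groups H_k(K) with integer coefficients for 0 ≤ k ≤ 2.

Take the total order 1 < 2 < 3 < 4 on the vertex set. Then K (dimension 2) consists of the simplices:

  0-simplices (4): [1], [2], [3], [4]
  1-simplices (6): [1,2], [1,3], [1,4], [2,3], [2,4], [3,4]
  2-simplices (4): [1,2,3], [1,2,4], [1,3,4], [2,3,4]

giving chain groups C_0 ≅ Z^4, C_1 ≅ Z^6, C_2 ≅ Z^4.

Boundary ∂_1: C_1 → C_0 sends each edge [p,q] (with p < q) to q − p.
As a 4×6 matrix over Z this has rank 3, with invariant factors (1,1,1).

∂_2: C_2 → C_1 acts by ∂[p,q,r] = [q,r] − [p,r] + [p,q]. For instance
  ∂[1,2,4] = [2,4] − [1,4] + [1,2],
  ∂[1,2,3] = [2,3] − [1,3] + [1,2].
This gives a 6×4 integer matrix of rank 3; reducing to Smith normal form yields diagonal entries (1,1,1).

Now H_k = ker ∂_k / im ∂_{k+1}, so:

  H_0: rank C_0 − rank ∂_1 = 4 − 3 = 1, and the invariant factors of ∂_1 are all 1, so H_0 = Z.
  H_1: rank ker ∂_1 − rank ∂_2 = (6 − 3) − 3 = 0, and the invariant factors of ∂_2 are all 1, so H_1 = 0.
  H_2: rank ker ∂_2 − rank ∂_3 = (4 − 3) − 0 = 1, and there is no ∂_3, so H_2 = Z.

As a check, the Euler characteristic is 4 − 6 + 4 = 2, which agrees with 1 − 0 + 1 = 2.

H_0 = Z,  H_1 = 0,  H_2 = Z.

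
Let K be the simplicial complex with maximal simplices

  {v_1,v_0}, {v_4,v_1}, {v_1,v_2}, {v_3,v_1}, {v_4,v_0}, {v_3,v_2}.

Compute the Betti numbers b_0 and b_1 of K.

b_0 = 1, b_1 = 2.

We work with the vertex ordering v_0 < v_1 < v_2 < v_3 < v_4. The simplices of K, each written with vertices in increasing order, are:

  0-simplices (5): [v_0], [v_1], [v_2], [v_3], [v_4]
  1-simplices (6): [v_0,v_1], [v_0,v_4], [v_1,v_2], [v_1,v_3], [v_1,v_4], [v_2,v_3]

Hence C_0 ≅ Z^5, C_1 ≅ Z^6.

Boundary ∂_1: C_1 → C_0 maps an edge to its endpoints' difference, ∂[p,q] = q − p.
As a 5×6 matrix over Z this has rank 4, with invariant factors (1,1,1,1).

Computing H_k = (kernel of ∂_k) / (image of ∂_{k+1}):

  H_0: rank C_0 − rank ∂_1 = 5 − 4 = 1, and the invariant factors of ∂_1 are all 1, so H_0 ≅ Z.
  H_1: rank ker ∂_1 − rank ∂_2 = (6 − 4) − 0 = 2, and there is no ∂_2, so H_1 ≅ Z^2.

Hence the Betti numbers are b_0 = 1, b_1 = 2.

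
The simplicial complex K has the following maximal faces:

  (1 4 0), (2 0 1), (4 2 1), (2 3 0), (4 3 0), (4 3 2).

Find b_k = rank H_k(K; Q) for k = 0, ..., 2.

Fix the vertex order 0 < 1 < 2 < 3 < 4 and write every simplex with vertices in increasing order. Then dim K = 2 and the simplices of K are:

  0-simplices (5): [0], [1], [2], [3], [4]
  1-simplices (9): [0,1], [0,2], [0,3], [0,4], [1,2], [1,4], [2,3], [2,4], [3,4]
  2-simplices (6): [0,1,2], [0,1,4], [0,2,3], [0,3,4], [1,2,4], [2,3,4]

giving chain groups C_0 ≅ Z^5, C_1 ≅ Z^9, C_2 ≅ Z^6.

The boundary map ∂_1: C_1 → C_0 sends each edge [p,q] (with p < q) to q − p. For instance
  ∂[2,4] = [4] − [2].
This gives a 5×9 integer matrix of rank 4; reducing to Smith normal form yields diagonal entries (1,1,1,1).

The boundary map ∂_2: C_2 → C_1 sends each 2-simplex [p,q,r] to [q,r] − [p,r] + [p,q]. For instance
  ∂[0,1,4] = [1,4] − [0,4] + [0,1],
  ∂[0,2,3] = [2,3] − [0,3] + [0,2].
The 9×6 boundary matrix has rank 5 and Smith normal form diag(1,1,1,1,1).

Computing H_k = (kernel of ∂_k) / (image of ∂_{k+1}):

  H_0: rank C_0 − rank ∂_1 = 5 − 4 = 1, and the invariant factors of ∂_1 are all 1, so H_0 = Z.
  H_1: rank ker ∂_1 − rank ∂_2 = (9 − 4) − 5 = 0, and the invariant factors of ∂_2 are all 1, so H_1 = 0.
  H_2: rank ker ∂_2 − rank ∂_3 = (6 − 5) − 0 = 1, and there is no ∂_3, so H_2 = Z.

(K is a triangulation of the 2-sphere S^2.)

Hence the Betti numbers are b_0 = 1, b_1 = 0, b_2 = 1.

b_0 = 1, b_1 = 0, b_2 = 1.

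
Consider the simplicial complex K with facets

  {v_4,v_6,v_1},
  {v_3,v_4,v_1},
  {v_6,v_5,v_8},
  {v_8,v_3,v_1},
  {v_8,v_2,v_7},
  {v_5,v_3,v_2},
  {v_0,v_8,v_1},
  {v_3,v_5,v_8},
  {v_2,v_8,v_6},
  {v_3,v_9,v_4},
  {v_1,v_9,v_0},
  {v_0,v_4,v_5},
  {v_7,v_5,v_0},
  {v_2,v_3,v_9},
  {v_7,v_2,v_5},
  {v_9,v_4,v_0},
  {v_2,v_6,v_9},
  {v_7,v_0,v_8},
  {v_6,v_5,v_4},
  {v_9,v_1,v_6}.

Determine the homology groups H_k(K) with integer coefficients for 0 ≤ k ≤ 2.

Take the total order v_0 < v_1 < v_2 < v_3 < v_4 < v_5 < v_6 < v_7 < v_8 < v_9 on the vertex set. Then K (dimension 2) consists of the simplices:

  0-simplices (10): [v_0], [v_1], [v_2], [v_3], [v_4], [v_5], [v_6], [v_7], [v_8], [v_9]
  1-simplices (30): (30 of them)
  2-simplices (20): (20 of them)

so the chain groups are C_0 ≅ Z^10, C_1 ≅ Z^30, C_2 ≅ Z^20.

∂_1: C_1 → C_0 is given by ∂[p,q] = [q] − [p].
This gives a 10×30 integer matrix of rank 9; reducing to Smith normal form yields diagonal entries (1,1,1,1,1,1,1,1,1).

∂_2: C_2 → C_1 acts by ∂[p,q,r] = [q,r] − [p,r] + [p,q]. For instance
  ∂[v_2,v_6,v_8] = [v_6,v_8] − [v_2,v_8] + [v_2,v_6],
  ∂[v_2,v_7,v_8] = [v_7,v_8] − [v_2,v_8] + [v_2,v_7].
The resulting 30×20 matrix has rank 20, and its Smith normal form has invariant factors (1,1,1,1,1,1,1,1,1,1,1,1,1,1,1,1,1,1,1,2).

Computing H_k = (kernel of ∂_k) / (image of ∂_{k+1}):

  H_0: rank C_0 − rank ∂_1 = 10 − 9 = 1, and the invariant factors of ∂_1 are all 1, so H_0 ≅ Z.
  H_1: rank ker ∂_1 − rank ∂_2 = (30 − 9) − 20 = 1, and ∂_2 has invariant factor 2 > 1, so H_1 ≅ Z ⊕ Z_2.
  H_2: rank ker ∂_2 − rank ∂_3 = (20 − 20) − 0 = 0, and there is no ∂_3, so H_2 ≅ 0.

H_0 ≅ Z,  H_1 ≅ Z ⊕ Z_2,  H_2 = 0.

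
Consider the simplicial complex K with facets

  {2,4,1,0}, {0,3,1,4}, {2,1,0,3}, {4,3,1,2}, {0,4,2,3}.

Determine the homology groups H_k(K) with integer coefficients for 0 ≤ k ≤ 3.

H_0 = Z,  H_1 = 0,  H_2 = 0,  H_3 = Z.

We work with the vertex ordering 0 < 1 < 2 < 3 < 4. The simplices of K, each written with vertices in increasing order, are:

  0-simplices (5): [0], [1], [2], [3], [4]
  1-simplices (10): [0,1], [0,2], [0,3], [0,4], [1,2], [1,3], [1,4], [2,3], [2,4], [3,4]
  2-simplices (10): [0,1,2], [0,1,3], [0,1,4], [0,2,3], [0,2,4], [0,3,4], [1,2,3], [1,2,4], [1,3,4], [2,3,4]
  3-simplices (5): [0,1,2,3], [0,1,2,4], [0,1,3,4], [0,2,3,4], [1,2,3,4]

giving chain groups C_0 ≅ Z^5, C_1 ≅ Z^10, C_2 ≅ Z^10, C_3 ≅ Z^5.

The boundary map ∂_1: C_1 → C_0 maps an edge to its endpoints' difference, ∂[p,q] = q − p.
As a 5×10 matrix over Z this has rank 4, with invariant factors (1,1,1,1).

∂_2: C_2 → C_1 maps a triangle to the signed sum of its edges. For instance
  ∂[1,3,4] = [3,4] − [1,4] + [1,3],
  ∂[2,3,4] = [3,4] − [2,4] + [2,3].
This gives a 10×10 integer matrix of rank 6; reducing to Smith normal form yields diagonal entries (1,1,1,1,1,1).

The boundary map ∂_3: C_3 → C_2 sends each 3-simplex σ to the alternating sum Σ_i (−1)^i (σ with its i-th vertex removed). For instance
  ∂[1,2,3,4] = [2,3,4] − [1,3,4] + [1,2,4] − [1,2,3],
  ∂[0,2,3,4] = [2,3,4] − [0,3,4] + [0,2,4] − [0,2,3].
The resulting 10×5 matrix has rank 4, and its Smith normal form has invariant factors (1,1,1,1).

Reading off H_k = ker ∂_k / im ∂_{k+1}:

  H_0: rank C_0 − rank ∂_1 = 5 − 4 = 1, and the invariant factors of ∂_1 are all 1, so H_0 = Z.
  H_1: rank ker ∂_1 − rank ∂_2 = (10 − 4) − 6 = 0, and the invariant factors of ∂_2 are all 1, so H_1 = 0.
  H_2: rank ker ∂_2 − rank ∂_3 = (10 − 6) − 4 = 0, and the invariant factors of ∂_3 are all 1, so H_2 = 0.
  H_3: rank ker ∂_3 − rank ∂_4 = (5 − 4) − 0 = 1, and there is no ∂_4, so H_3 = Z.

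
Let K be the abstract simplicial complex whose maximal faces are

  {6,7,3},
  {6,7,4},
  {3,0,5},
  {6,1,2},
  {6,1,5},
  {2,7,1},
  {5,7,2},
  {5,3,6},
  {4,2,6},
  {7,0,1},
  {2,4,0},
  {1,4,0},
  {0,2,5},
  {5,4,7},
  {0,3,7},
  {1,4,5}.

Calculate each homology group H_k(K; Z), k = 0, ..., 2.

We work with the vertex ordering 0 < 1 < 2 < 3 < 4 < 5 < 6 < 7. The simplices of K, each written with vertices in increasing order, are:

  0-simplices (8): [0], [1], [2], [3], [4], [5], [6], [7]
  1-simplices (24): (24 of them)
  2-simplices (16): [0,1,4], [0,1,7], [0,2,4], [0,2,5], [0,3,5], [0,3,7], [1,2,6], [1,2,7], [1,4,5], [1,5,6], [2,4,6], [2,5,7], [3,5,6], [3,6,7], [4,5,7], [4,6,7]

giving chain groups C_0 ≅ Z^8, C_1 ≅ Z^24, C_2 ≅ Z^16.

The boundary map ∂_1: C_1 → C_0 maps an edge to its endpoints' difference, ∂[p,q] = q − p. For instance
  ∂[0,1] = [1] − [0].
The 8×24 boundary matrix has rank 7 and Smith normal form diag(1,1,1,1,1,1,1).

∂_2: C_2 → C_1 acts by ∂[p,q,r] = [q,r] − [p,r] + [p,q]. For instance
  ∂[0,3,5] = [3,5] − [0,5] + [0,3],
  ∂[1,2,7] = [2,7] − [1,7] + [1,2].
The 24×16 boundary matrix has rank 15 and Smith normal form diag(1,1,1,1,1,1,1,1,1,1,1,1,1,1,1).

Computing H_k = (kernel of ∂_k) / (image of ∂_{k+1}):

  H_0: rank C_0 − rank ∂_1 = 8 − 7 = 1, and the invariant factors of ∂_1 are all 1, so H_0 = Z.
  H_1: rank ker ∂_1 − rank ∂_2 = (24 − 7) − 15 = 2, and the invariant factors of ∂_2 are all 1, so H_1 = Z^2.
  H_2: rank ker ∂_2 − rank ∂_3 = (16 − 15) − 0 = 1, and there is no ∂_3, so H_2 = Z.

(K is a triangulation of the torus T^2.)

H_0 ≅ Z,  H_1 ≅ Z^2,  H_2 ≅ Z.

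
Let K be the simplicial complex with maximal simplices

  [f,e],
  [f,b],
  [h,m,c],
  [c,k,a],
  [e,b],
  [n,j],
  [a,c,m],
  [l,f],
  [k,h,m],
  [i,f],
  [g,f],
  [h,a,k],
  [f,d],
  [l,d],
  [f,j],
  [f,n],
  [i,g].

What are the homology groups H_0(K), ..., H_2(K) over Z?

Fix the vertex order a < b < c < d < e < f < g < h < i < j < k < l < m < n and write every simplex with vertices in increasing order. Then dim K = 2 and the simplices of K are:

  0-simplices (14): a, b, c, d, e, f, g, h, i, j, k, l, m, n
  1-simplices (22): ac, ah, ak, am, be, bf, ch, ck, cm, df, dl, ef, fg, fi, fj, fl, fn, gi, hk, hm, jn, km
  2-simplices (5): ack, acm, ahk, chm, hkm

giving chain groups C_0 ≅ Z^14, C_1 ≅ Z^22, C_2 ≅ Z^5.

Boundary ∂_1: C_1 → C_0 sends each edge [p,q] (with p < q) to q − p.
The 14×22 boundary matrix has rank 12 and Smith normal form diag(1,1,1,1,1,1,1,1,1,1,1,1).

The boundary map ∂_2: C_2 → C_1 maps a triangle to the signed sum of its edges. For instance
  ∂ack = ck − ak + ac,
  ∂ahk = hk − ak + ah.
As a 22×5 matrix over Z this has rank 5, with invariant factors (1,1,1,1,1).

From H_k ≅ ker(∂_k) / im(∂_{k+1}) we obtain:

  H_0: rank C_0 − rank ∂_1 = 14 − 12 = 2, and the invariant factors of ∂_1 are all 1, so H_0 ≅ Z^2.
  H_1: rank ker ∂_1 − rank ∂_2 = (22 − 12) − 5 = 5, and the invariant factors of ∂_2 are all 1, so H_1 ≅ Z^5.
  H_2: rank ker ∂_2 − rank ∂_3 = (5 − 5) − 0 = 0, and there is no ∂_3, so H_2 ≅ 0.

H_0 ≅ Z^2,  H_1 ≅ Z^5,  H_2 = 0.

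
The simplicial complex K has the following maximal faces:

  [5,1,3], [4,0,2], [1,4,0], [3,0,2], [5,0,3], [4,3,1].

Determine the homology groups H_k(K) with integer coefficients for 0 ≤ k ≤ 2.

We work with the vertex ordering 0 < 1 < 2 < 3 < 4 < 5. The simplices of K, each written with vertices in increasing order, are:

  0-simplices (6): [0], [1], [2], [3], [4], [5]
  1-simplices (12): [0,1], [0,2], [0,3], [0,4], [0,5], [1,3], [1,4], [1,5], [2,3], [2,4], [3,4], [3,5]
  2-simplices (6): [0,1,4], [0,2,3], [0,2,4], [0,3,5], [1,3,4], [1,3,5]

so the chain groups are C_0 ≅ Z^6, C_1 ≅ Z^12, C_2 ≅ Z^6.

Boundary ∂_1: C_1 → C_0 sends each edge [p,q] (with p < q) to q − p.
This gives a 6×12 integer matrix of rank 5; reducing to Smith normal form yields diagonal entries (1,1,1,1,1).

The boundary map ∂_2: C_2 → C_1 sends each 2-simplex [p,q,r] to [q,r] − [p,r] + [p,q]. For instance
  ∂[0,3,5] = [3,5] − [0,5] + [0,3],
  ∂[0,2,3] = [2,3] − [0,3] + [0,2].
The resulting 12×6 matrix has rank 6, and its Smith normal form has invariant factors (1,1,1,1,1,1).

Now H_k = ker ∂_k / im ∂_{k+1}, so:

  H_0: rank C_0 − rank ∂_1 = 6 − 5 = 1, and the invariant factors of ∂_1 are all 1, so H_0 = Z.
  H_1: rank ker ∂_1 − rank ∂_2 = (12 − 5) − 6 = 1, and the invariant factors of ∂_2 are all 1, so H_1 = Z.
  H_2: rank ker ∂_2 − rank ∂_3 = (6 − 6) − 0 = 0, and there is no ∂_3, so H_2 = 0.

H_0 ≅ Z,  H_1 ≅ Z,  H_2 = 0.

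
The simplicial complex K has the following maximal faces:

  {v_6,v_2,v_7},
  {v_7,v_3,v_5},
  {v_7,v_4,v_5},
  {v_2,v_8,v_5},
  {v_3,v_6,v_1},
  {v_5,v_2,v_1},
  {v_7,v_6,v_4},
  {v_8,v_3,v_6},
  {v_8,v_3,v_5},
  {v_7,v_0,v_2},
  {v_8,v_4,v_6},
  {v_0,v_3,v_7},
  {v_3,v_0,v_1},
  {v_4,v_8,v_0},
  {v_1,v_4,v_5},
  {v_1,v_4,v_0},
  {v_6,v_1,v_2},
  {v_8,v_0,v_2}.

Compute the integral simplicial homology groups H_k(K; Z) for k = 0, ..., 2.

H_0 = Z,  H_1 = Z^2,  H_2 = Z.

Take the total order v_0 < v_1 < v_2 < v_3 < v_4 < v_5 < v_6 < v_7 < v_8 on the vertex set. Then K (dimension 2) consists of the simplices:

  0-simplices (9): [v_0], [v_1], [v_2], [v_3], [v_4], [v_5], [v_6], [v_7], [v_8]
  1-simplices (27): (27 of them)
  2-simplices (18): (18 of them)

so the chain groups are C_0 ≅ Z^9, C_1 ≅ Z^27, C_2 ≅ Z^18.

∂_1: C_1 → C_0 is given by ∂[p,q] = [q] − [p].
As a 9×27 matrix over Z this has rank 8, with invariant factors (1,1,1,1,1,1,1,1).

The boundary map ∂_2: C_2 → C_1 maps a triangle to the signed sum of its edges. For instance
  ∂[v_1,v_2,v_5] = [v_2,v_5] − [v_1,v_5] + [v_1,v_2],
  ∂[v_2,v_6,v_7] = [v_6,v_7] − [v_2,v_7] + [v_2,v_6].
As a 27×18 matrix over Z this has rank 17, with invariant factors (1,1,1,1,1,1,1,1,1,1,1,1,1,1,1,1,1).

Now H_k = ker ∂_k / im ∂_{k+1}, so:

  H_0: rank C_0 − rank ∂_1 = 9 − 8 = 1, and the invariant factors of ∂_1 are all 1, so H_0 = Z.
  H_1: rank ker ∂_1 − rank ∂_2 = (27 − 8) − 17 = 2, and the invariant factors of ∂_2 are all 1, so H_1 = Z^2.
  H_2: rank ker ∂_2 − rank ∂_3 = (18 − 17) − 0 = 1, and there is no ∂_3, so H_2 = Z.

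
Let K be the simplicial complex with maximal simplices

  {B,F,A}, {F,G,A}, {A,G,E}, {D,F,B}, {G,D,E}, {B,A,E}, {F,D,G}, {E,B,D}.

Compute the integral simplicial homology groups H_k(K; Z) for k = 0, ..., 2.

Fix the vertex order A < B < D < E < F < G and write every simplex with vertices in increasing order. Then dim K = 2 and the simplices of K are:

  0-simplices (6): A, B, D, E, F, G
  1-simplices (12): AB, AE, AF, AG, BD, BE, BF, DE, DF, DG, EG, FG
  2-simplices (8): ABE, ABF, AEG, AFG, BDE, BDF, DEG, DFG

Hence C_0 ≅ Z^6, C_1 ≅ Z^12, C_2 ≅ Z^8.

∂_1: C_1 → C_0 maps an edge to its endpoints' difference, ∂[p,q] = q − p. For instance
  ∂AG = G − A.
The resulting 6×12 matrix has rank 5, and its Smith normal form has invariant factors (1,1,1,1,1).

∂_2: C_2 → C_1 acts by ∂[p,q,r] = [q,r] − [p,r] + [p,q]. For instance
  ∂DEG = EG − DG + DE,
  ∂DFG = FG − DG + DF.
As a 12×8 matrix over Z this has rank 7, with invariant factors (1,1,1,1,1,1,1).

Now H_k = ker ∂_k / im ∂_{k+1}, so:

  H_0: rank C_0 − rank ∂_1 = 6 − 5 = 1, and the invariant factors of ∂_1 are all 1, so H_0 ≅ Z.
  H_1: rank ker ∂_1 − rank ∂_2 = (12 − 5) − 7 = 0, and the invariant factors of ∂_2 are all 1, so H_1 ≅ 0.
  H_2: rank ker ∂_2 − rank ∂_3 = (8 − 7) − 0 = 1, and there is no ∂_3, so H_2 ≅ Z.

H_0 = Z,  H_1 = 0,  H_2 = Z.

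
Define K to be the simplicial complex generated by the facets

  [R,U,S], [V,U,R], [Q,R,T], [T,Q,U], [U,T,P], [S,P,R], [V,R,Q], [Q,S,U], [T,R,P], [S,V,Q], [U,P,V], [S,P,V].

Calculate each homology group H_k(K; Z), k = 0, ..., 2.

H_0 ≅ Z,  H_1 ≅ Z/2,  H_2 = 0.

Fix the vertex order P < Q < R < S < T < U < V and write every simplex with vertices in increasing order. Then dim K = 2 and the simplices of K are:

  0-simplices (7): P, Q, R, S, T, U, V
  1-simplices (18): PR, PS, PT, PU, PV, QR, QS, QT, QU, QV, RS, RT, RU, RV, SU, SV, TU, UV
  2-simplices (12): PRS, PRT, PSV, PTU, PUV, QRT, QRV, QSU, QSV, QTU, RSU, RUV

so the chain groups are C_0 ≅ Z^7, C_1 ≅ Z^18, C_2 ≅ Z^12.

The boundary map ∂_1: C_1 → C_0 sends each edge [p,q] (with p < q) to q − p.
The resulting 7×18 matrix has rank 6, and its Smith normal form has invariant factors (1,1,1,1,1,1).

Boundary ∂_2: C_2 → C_1 acts by ∂[p,q,r] = [q,r] − [p,r] + [p,q]. For instance
  ∂PUV = UV − PV + PU,
  ∂RUV = UV − RV + RU.
The 18×12 boundary matrix has rank 12 and Smith normal form diag(1,1,1,1,1,1,1,1,1,1,1,2).

Reading off H_k = ker ∂_k / im ∂_{k+1}:

  H_0: rank C_0 − rank ∂_1 = 7 − 6 = 1, and the invariant factors of ∂_1 are all 1, so H_0 ≅ Z.
  H_1: rank ker ∂_1 − rank ∂_2 = (18 − 6) − 12 = 0, and ∂_2 has invariant factor 2 > 1, so H_1 ≅ Z/2.
  H_2: rank ker ∂_2 − rank ∂_3 = (12 − 12) − 0 = 0, and there is no ∂_3, so H_2 ≅ 0.

As a check, the Euler characteristic is 7 − 18 + 12 = 1, which agrees with 1 − 0 + 0 = 1.
(K is a triangulation of the real projective plane RP^2.)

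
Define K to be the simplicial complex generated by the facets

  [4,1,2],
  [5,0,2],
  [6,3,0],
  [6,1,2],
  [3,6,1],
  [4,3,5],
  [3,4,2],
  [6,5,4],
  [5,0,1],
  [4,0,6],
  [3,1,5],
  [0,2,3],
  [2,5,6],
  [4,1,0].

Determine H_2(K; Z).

H_2 = Z.

Order the vertices as 0 < 1 < 2 < 3 < 4 < 5 < 6. Listing each simplex with vertices in this order, K has dimension 2 with simplices:

  0-simplices (7): [0], [1], [2], [3], [4], [5], [6]
  1-simplices (21): [0,1], [0,2], [0,3], [0,4], [0,5], [0,6], [1,2], [1,3], [1,4], [1,5], [1,6], [2,3], [2,4], [2,5], [2,6], [3,4], [3,5], [3,6], [4,5], [4,6], [5,6]
  2-simplices (14): [0,1,4], [0,1,5], [0,2,3], [0,2,5], [0,3,6], [0,4,6], [1,2,4], [1,2,6], [1,3,5], [1,3,6], [2,3,4], [2,5,6], [3,4,5], [4,5,6]

so the chain groups are C_0 ≅ Z^7, C_1 ≅ Z^21, C_2 ≅ Z^14.

Boundary ∂_1: C_1 → C_0 sends each edge [p,q] (with p < q) to q − p. For instance
  ∂[1,4] = [4] − [1].
The 7×21 boundary matrix has rank 6 and Smith normal form diag(1,1,1,1,1,1).

Boundary ∂_2: C_2 → C_1 maps a triangle to the signed sum of its edges. For instance
  ∂[1,3,5] = [3,5] − [1,5] + [1,3],
  ∂[2,5,6] = [5,6] − [2,6] + [2,5].
As a 21×14 matrix over Z this has rank 13, with invariant factors (1,1,1,1,1,1,1,1,1,1,1,1,1).

Computing H_k = (kernel of ∂_k) / (image of ∂_{k+1}):

  H_2: rank ker ∂_2 − rank ∂_3 = (14 − 13) − 0 = 1, and there is no ∂_3, so H_2 ≅ Z.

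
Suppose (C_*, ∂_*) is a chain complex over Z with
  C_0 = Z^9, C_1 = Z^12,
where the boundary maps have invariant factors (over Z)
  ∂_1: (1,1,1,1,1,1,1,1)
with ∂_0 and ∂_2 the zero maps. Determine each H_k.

H_0: b_0 = 9 − 0 − 8 = 1; torsion from ∂_1 factors > 1: none. So H_0 ≅ Z.
H_1: b_1 = 12 − 8 − 0 = 4; torsion from ∂_2 factors > 1: none. So H_1 ≅ Z^4.

H_0 ≅ Z,  H_1 ≅ Z^4.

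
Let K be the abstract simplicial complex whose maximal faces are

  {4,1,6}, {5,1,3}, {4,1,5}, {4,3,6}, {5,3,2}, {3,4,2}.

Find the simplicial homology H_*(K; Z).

Fix the vertex order 1 < 2 < 3 < 4 < 5 < 6 and write every simplex with vertices in increasing order. Then dim K = 2 and the simplices of K are:

  0-simplices (6): [1], [2], [3], [4], [5], [6]
  1-simplices (12): [1,3], [1,4], [1,5], [1,6], [2,3], [2,4], [2,5], [3,4], [3,5], [3,6], [4,5], [4,6]
  2-simplices (6): [1,3,5], [1,4,5], [1,4,6], [2,3,4], [2,3,5], [3,4,6]

giving chain groups C_0 ≅ Z^6, C_1 ≅ Z^12, C_2 ≅ Z^6.

Boundary ∂_1: C_1 → C_0 is given by ∂[p,q] = [q] − [p].
This gives a 6×12 integer matrix of rank 5; reducing to Smith normal form yields diagonal entries (1,1,1,1,1).

∂_2: C_2 → C_1 maps a triangle to the signed sum of its edges. For instance
  ∂[3,4,6] = [4,6] − [3,6] + [3,4],
  ∂[1,4,5] = [4,5] − [1,5] + [1,4].
This gives a 12×6 integer matrix of rank 6; reducing to Smith normal form yields diagonal entries (1,1,1,1,1,1).

Reading off H_k = ker ∂_k / im ∂_{k+1}:

  H_0: rank C_0 − rank ∂_1 = 6 − 5 = 1, and the invariant factors of ∂_1 are all 1, so H_0 = Z.
  H_1: rank ker ∂_1 − rank ∂_2 = (12 − 5) − 6 = 1, and the invariant factors of ∂_2 are all 1, so H_1 = Z.
  H_2: rank ker ∂_2 − rank ∂_3 = (6 − 6) − 0 = 0, and there is no ∂_3, so H_2 = 0.

As a check, the Euler characteristic is 6 − 12 + 6 = 0, which agrees with 1 − 1 + 0 = 0.

H_0 ≅ Z,  H_1 ≅ Z,  H_2 = 0.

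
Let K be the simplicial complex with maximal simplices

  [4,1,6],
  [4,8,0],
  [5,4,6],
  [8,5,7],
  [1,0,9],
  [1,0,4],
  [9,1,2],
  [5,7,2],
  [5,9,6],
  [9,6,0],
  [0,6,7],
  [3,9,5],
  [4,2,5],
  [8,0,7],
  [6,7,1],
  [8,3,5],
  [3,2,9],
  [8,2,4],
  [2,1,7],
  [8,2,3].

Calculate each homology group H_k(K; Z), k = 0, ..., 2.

H_0 ≅ Z,  H_1 ≅ Z ⊕ Z/2,  H_2 = 0.

Order the vertices as 0 < 1 < 2 < 3 < 4 < 5 < 6 < 7 < 8 < 9. Listing each simplex with vertices in this order, K has dimension 2 with simplices:

  0-simplices (10): [0], [1], [2], [3], [4], [5], [6], [7], [8], [9]
  1-simplices (30): (30 of them)
  2-simplices (20): (20 of them)

giving chain groups C_0 ≅ Z^10, C_1 ≅ Z^30, C_2 ≅ Z^20.

The boundary map ∂_1: C_1 → C_0 is given by ∂[p,q] = [q] − [p]. For instance
  ∂[2,8] = [8] − [2].
The 10×30 boundary matrix has rank 9 and Smith normal form diag(1,1,1,1,1,1,1,1,1).

∂_2: C_2 → C_1 maps a triangle to the signed sum of its edges. For instance
  ∂[2,4,8] = [4,8] − [2,8] + [2,4],
  ∂[0,7,8] = [7,8] − [0,8] + [0,7].
The resulting 30×20 matrix has rank 20, and its Smith normal form has invariant factors (1,1,1,1,1,1,1,1,1,1,1,1,1,1,1,1,1,1,1,2).

Reading off H_k = ker ∂_k / im ∂_{k+1}:

  H_0: rank C_0 − rank ∂_1 = 10 − 9 = 1, and the invariant factors of ∂_1 are all 1, so H_0 = Z.
  H_1: rank ker ∂_1 − rank ∂_2 = (30 − 9) − 20 = 1, and ∂_2 has invariant factor 2 > 1, so H_1 = Z ⊕ Z/2.
  H_2: rank ker ∂_2 − rank ∂_3 = (20 − 20) − 0 = 0, and there is no ∂_3, so H_2 = 0.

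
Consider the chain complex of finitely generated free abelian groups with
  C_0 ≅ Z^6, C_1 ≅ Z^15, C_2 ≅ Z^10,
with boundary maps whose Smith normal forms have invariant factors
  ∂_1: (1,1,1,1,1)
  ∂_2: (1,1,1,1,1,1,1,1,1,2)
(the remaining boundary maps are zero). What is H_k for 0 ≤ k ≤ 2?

H_0: b_0 = 6 − 0 − 5 = 1; torsion from ∂_1 factors > 1: none. So H_0 ≅ Z.
H_1: b_1 = 15 − 5 − 10 = 0; torsion from ∂_2 factors > 1: [2]. So H_1 ≅ Z_2.
H_2: b_2 = 10 − 10 − 0 = 0; torsion from ∂_3 factors > 1: none. So H_2 ≅ 0.

H_0 ≅ Z,  H_1 ≅ Z_2,  H_2 = 0.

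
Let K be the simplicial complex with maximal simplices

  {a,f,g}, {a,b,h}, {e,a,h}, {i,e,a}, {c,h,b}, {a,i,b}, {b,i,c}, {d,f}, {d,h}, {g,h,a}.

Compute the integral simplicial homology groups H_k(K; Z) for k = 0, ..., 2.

Take the total order a < b < c < d < e < f < g < h < i on the vertex set. Then K (dimension 2) consists of the simplices:

  0-simplices (9): a, b, c, d, e, f, g, h, i
  1-simplices (17): ab, ae, af, ag, ah, ai, bc, bh, bi, ch, ci, df, dh, eh, ei, fg, gh
  2-simplices (8): abh, abi, aeh, aei, afg, agh, bch, bci

so the chain groups are C_0 ≅ Z^9, C_1 ≅ Z^17, C_2 ≅ Z^8.

Boundary ∂_1: C_1 → C_0 sends each edge [p,q] (with p < q) to q − p.
As a 9×17 matrix over Z this has rank 8, with invariant factors (1,1,1,1,1,1,1,1).

The boundary map ∂_2: C_2 → C_1 sends each 2-simplex [p,q,r] to [q,r] − [p,r] + [p,q]. For instance
  ∂aeh = eh − ah + ae,
  ∂afg = fg − ag + af.
The 17×8 boundary matrix has rank 8 and Smith normal form diag(1,1,1,1,1,1,1,1).

Now H_k = ker ∂_k / im ∂_{k+1}, so:

  H_0: rank C_0 − rank ∂_1 = 9 − 8 = 1, and the invariant factors of ∂_1 are all 1, so H_0 ≅ Z.
  H_1: rank ker ∂_1 − rank ∂_2 = (17 − 8) − 8 = 1, and the invariant factors of ∂_2 are all 1, so H_1 ≅ Z.
  H_2: rank ker ∂_2 − rank ∂_3 = (8 − 8) − 0 = 0, and there is no ∂_3, so H_2 ≅ 0.

H_0 = Z,  H_1 = Z,  H_2 = 0.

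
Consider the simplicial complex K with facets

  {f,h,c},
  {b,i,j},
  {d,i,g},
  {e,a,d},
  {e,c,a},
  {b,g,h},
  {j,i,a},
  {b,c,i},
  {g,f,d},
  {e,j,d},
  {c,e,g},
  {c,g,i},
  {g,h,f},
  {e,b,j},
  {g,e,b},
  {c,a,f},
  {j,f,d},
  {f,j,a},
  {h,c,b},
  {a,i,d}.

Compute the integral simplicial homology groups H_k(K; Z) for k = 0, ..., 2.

H_0 ≅ Z,  H_1 ≅ Z ⊕ Z/2Z,  H_2 = 0.

Take the total order a < b < c < d < e < f < g < h < i < j on the vertex set. Then K (dimension 2) consists of the simplices:

  0-simplices (10): a, b, c, d, e, f, g, h, i, j
  1-simplices (30): ac, ad, ae, af, ai, aj, bc, be, bg, bh, bi, bj, ce, cf, cg, ch, ci, de, df, dg, di, dj, eg, ej, fg, fh, fj, gh, gi, ij
  2-simplices (20): ace, acf, ade, adi, afj, aij, bch, bci, beg, bej, bgh, bij, ceg, cfh, cgi, dej, dfg, dfj, dgi, fgh

so the chain groups are C_0 ≅ Z^10, C_1 ≅ Z^30, C_2 ≅ Z^20.

∂_1: C_1 → C_0 sends each edge [p,q] (with p < q) to q − p. For instance
  ∂dj = j − d.
This gives a 10×30 integer matrix of rank 9; reducing to Smith normal form yields diagonal entries (1,1,1,1,1,1,1,1,1).

∂_2: C_2 → C_1 maps a triangle to the signed sum of its edges. For instance
  ∂ade = de − ae + ad,
  ∂afj = fj − aj + af.
This gives a 30×20 integer matrix of rank 20; reducing to Smith normal form yields diagonal entries (1,1,1,1,1,1,1,1,1,1,1,1,1,1,1,1,1,1,1,2).

Computing H_k = (kernel of ∂_k) / (image of ∂_{k+1}):

  H_0: rank C_0 − rank ∂_1 = 10 − 9 = 1, and the invariant factors of ∂_1 are all 1, so H_0 ≅ Z.
  H_1: rank ker ∂_1 − rank ∂_2 = (30 − 9) − 20 = 1, and ∂_2 has invariant factor 2 > 1, so H_1 ≅ Z ⊕ Z/2Z.
  H_2: rank ker ∂_2 − rank ∂_3 = (20 − 20) − 0 = 0, and there is no ∂_3, so H_2 ≅ 0.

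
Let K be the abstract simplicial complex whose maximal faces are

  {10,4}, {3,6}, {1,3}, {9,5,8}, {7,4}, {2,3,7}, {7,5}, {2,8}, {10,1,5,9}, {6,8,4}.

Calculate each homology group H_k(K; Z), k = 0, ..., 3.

H_0 = Z,  H_1 = Z^5,  H_2 = 0,  H_3 = 0.

We work with the vertex ordering 1 < 2 < 3 < 4 < 5 < 6 < 7 < 8 < 9 < 10. The simplices of K, each written with vertices in increasing order, are:

  0-simplices (10): [1], [2], [3], [4], [5], [6], [7], [8], [9], [10]
  1-simplices (20): [1,3], [1,5], [1,9], [1,10], [2,3], [2,7], [2,8], [3,6], [3,7], [4,6], [4,7], [4,8], [4,10], [5,7], [5,8], [5,9], [5,10], [6,8], [8,9], [9,10]
  2-simplices (7): [1,5,9], [1,5,10], [1,9,10], [2,3,7], [4,6,8], [5,8,9], [5,9,10]
  3-simplices (1): [1,5,9,10]

Hence C_0 ≅ Z^10, C_1 ≅ Z^20, C_2 ≅ Z^7, C_3 ≅ Z^1.

∂_1: C_1 → C_0 sends each edge [p,q] (with p < q) to q − p.
As a 10×20 matrix over Z this has rank 9, with invariant factors (1,1,1,1,1,1,1,1,1).

The boundary map ∂_2: C_2 → C_1 acts by ∂[p,q,r] = [q,r] − [p,r] + [p,q]. For instance
  ∂[4,6,8] = [6,8] − [4,8] + [4,6],
  ∂[5,9,10] = [9,10] − [5,10] + [5,9].
As a 20×7 matrix over Z this has rank 6, with invariant factors (1,1,1,1,1,1).

∂_3: C_3 → C_2 sends each 3-simplex σ to the alternating sum Σ_i (−1)^i (σ with its i-th vertex removed). For instance
  ∂[1,5,9,10] = [5,9,10] − [1,9,10] + [1,5,10] − [1,5,9].
As a 7×1 matrix over Z this has rank 1, with invariant factors (1).

From H_k ≅ ker(∂_k) / im(∂_{k+1}) we obtain:

  H_0: rank C_0 − rank ∂_1 = 10 − 9 = 1, and the invariant factors of ∂_1 are all 1, so H_0 = Z.
  H_1: rank ker ∂_1 − rank ∂_2 = (20 − 9) − 6 = 5, and the invariant factors of ∂_2 are all 1, so H_1 = Z^5.
  H_2: rank ker ∂_2 − rank ∂_3 = (7 − 6) − 1 = 0, and the invariant factors of ∂_3 are all 1, so H_2 = 0.
  H_3: rank ker ∂_3 − rank ∂_4 = (1 − 1) − 0 = 0, and there is no ∂_4, so H_3 = 0.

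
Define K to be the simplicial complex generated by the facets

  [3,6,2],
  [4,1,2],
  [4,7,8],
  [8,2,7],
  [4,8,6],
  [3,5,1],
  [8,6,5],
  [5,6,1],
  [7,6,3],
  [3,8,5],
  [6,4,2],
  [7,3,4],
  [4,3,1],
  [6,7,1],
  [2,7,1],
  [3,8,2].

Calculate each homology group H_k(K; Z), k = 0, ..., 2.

We work with the vertex ordering 1 < 2 < 3 < 4 < 5 < 6 < 7 < 8. The simplices of K, each written with vertices in increasing order, are:

  0-simplices (8): [1], [2], [3], [4], [5], [6], [7], [8]
  1-simplices (24): (24 of them)
  2-simplices (16): [1,2,4], [1,2,7], [1,3,4], [1,3,5], [1,5,6], [1,6,7], [2,3,6], [2,3,8], [2,4,6], [2,7,8], [3,4,7], [3,5,8], [3,6,7], [4,6,8], [4,7,8], [5,6,8]

Hence C_0 ≅ Z^8, C_1 ≅ Z^24, C_2 ≅ Z^16.

Boundary ∂_1: C_1 → C_0 maps an edge to its endpoints' difference, ∂[p,q] = q − p. For instance
  ∂[3,7] = [7] − [3].
As a 8×24 matrix over Z this has rank 7, with invariant factors (1,1,1,1,1,1,1).

∂_2: C_2 → C_1 sends each 2-simplex [p,q,r] to [q,r] − [p,r] + [p,q]. For instance
  ∂[1,2,4] = [2,4] − [1,4] + [1,2],
  ∂[5,6,8] = [6,8] − [5,8] + [5,6].
The resulting 24×16 matrix has rank 15, and its Smith normal form has invariant factors (1,1,1,1,1,1,1,1,1,1,1,1,1,1,1).

Reading off H_k = ker ∂_k / im ∂_{k+1}:

  H_0: rank C_0 − rank ∂_1 = 8 − 7 = 1, and the invariant factors of ∂_1 are all 1, so H_0 = Z.
  H_1: rank ker ∂_1 − rank ∂_2 = (24 − 7) − 15 = 2, and the invariant factors of ∂_2 are all 1, so H_1 = Z^2.
  H_2: rank ker ∂_2 − rank ∂_3 = (16 − 15) − 0 = 1, and there is no ∂_3, so H_2 = Z.

(K is a triangulation of the torus T^2.)

H_0 ≅ Z,  H_1 ≅ Z^2,  H_2 ≅ Z.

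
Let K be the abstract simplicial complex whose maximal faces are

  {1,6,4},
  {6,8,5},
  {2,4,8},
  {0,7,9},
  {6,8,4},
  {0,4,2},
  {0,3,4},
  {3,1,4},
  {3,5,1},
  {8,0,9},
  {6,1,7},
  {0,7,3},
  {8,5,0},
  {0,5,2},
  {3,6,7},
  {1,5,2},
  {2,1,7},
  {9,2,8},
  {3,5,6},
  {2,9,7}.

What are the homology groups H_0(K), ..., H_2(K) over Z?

Fix the vertex order 0 < 1 < 2 < 3 < 4 < 5 < 6 < 7 < 8 < 9 and write every simplex with vertices in increasing order. Then dim K = 2 and the simplices of K are:

  0-simplices (10): [0], [1], [2], [3], [4], [5], [6], [7], [8], [9]
  1-simplices (30): (30 of them)
  2-simplices (20): (20 of them)

Hence C_0 ≅ Z^10, C_1 ≅ Z^30, C_2 ≅ Z^20.

∂_1: C_1 → C_0 sends each edge [p,q] (with p < q) to q − p.
The 10×30 boundary matrix has rank 9 and Smith normal form diag(1,1,1,1,1,1,1,1,1).

∂_2: C_2 → C_1 maps a triangle to the signed sum of its edges. For instance
  ∂[1,6,7] = [6,7] − [1,7] + [1,6],
  ∂[1,2,7] = [2,7] − [1,7] + [1,2].
This gives a 30×20 integer matrix of rank 20; reducing to Smith normal form yields diagonal entries (1,1,1,1,1,1,1,1,1,1,1,1,1,1,1,1,1,1,1,2).

Reading off H_k = ker ∂_k / im ∂_{k+1}:

  H_0: rank C_0 − rank ∂_1 = 10 − 9 = 1, and the invariant factors of ∂_1 are all 1, so H_0 = Z.
  H_1: rank ker ∂_1 − rank ∂_2 = (30 − 9) − 20 = 1, and ∂_2 has invariant factor 2 > 1, so H_1 = Z ⊕ Z/2.
  H_2: rank ker ∂_2 − rank ∂_3 = (20 − 20) − 0 = 0, and there is no ∂_3, so H_2 = 0.

As a check, the Euler characteristic is 10 − 30 + 20 = 0, which agrees with 1 − 1 + 0 = 0.

H_0 = Z,  H_1 = Z ⊕ Z/2,  H_2 = 0.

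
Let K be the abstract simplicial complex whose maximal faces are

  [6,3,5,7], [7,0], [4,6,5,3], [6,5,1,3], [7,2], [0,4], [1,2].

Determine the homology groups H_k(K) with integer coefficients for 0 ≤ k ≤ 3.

Order the vertices as 0 < 1 < 2 < 3 < 4 < 5 < 6 < 7. Listing each simplex with vertices in this order, K has dimension 3 with simplices:

  0-simplices (8): [0], [1], [2], [3], [4], [5], [6], [7]
  1-simplices (16): [0,4], [0,7], [1,2], [1,3], [1,5], [1,6], [2,7], [3,4], [3,5], [3,6], [3,7], [4,5], [4,6], [5,6], [5,7], [6,7]
  2-simplices (10): [1,3,5], [1,3,6], [1,5,6], [3,4,5], [3,4,6], [3,5,6], [3,5,7], [3,6,7], [4,5,6], [5,6,7]
  3-simplices (3): [1,3,5,6], [3,4,5,6], [3,5,6,7]

Hence C_0 ≅ Z^8, C_1 ≅ Z^16, C_2 ≅ Z^10, C_3 ≅ Z^3.

Boundary ∂_1: C_1 → C_0 maps an edge to its endpoints' difference, ∂[p,q] = q − p.
The 8×16 boundary matrix has rank 7 and Smith normal form diag(1,1,1,1,1,1,1).

∂_2: C_2 → C_1 maps a triangle to the signed sum of its edges. For instance
  ∂[3,4,5] = [4,5] − [3,5] + [3,4],
  ∂[5,6,7] = [6,7] − [5,7] + [5,6].
The 16×10 boundary matrix has rank 7 and Smith normal form diag(1,1,1,1,1,1,1).

Boundary ∂_3: C_3 → C_2 sends each 3-simplex σ to the alternating sum Σ_i (−1)^i (σ with its i-th vertex removed). For instance
  ∂[1,3,5,6] = [3,5,6] − [1,5,6] + [1,3,6] − [1,3,5],
  ∂[3,5,6,7] = [5,6,7] − [3,6,7] + [3,5,7] − [3,5,6].
The resulting 10×3 matrix has rank 3, and its Smith normal form has invariant factors (1,1,1).

Reading off H_k = ker ∂_k / im ∂_{k+1}:

  H_0: rank C_0 − rank ∂_1 = 8 − 7 = 1, and the invariant factors of ∂_1 are all 1, so H_0 = Z.
  H_1: rank ker ∂_1 − rank ∂_2 = (16 − 7) − 7 = 2, and the invariant factors of ∂_2 are all 1, so H_1 = Z^2.
  H_2: rank ker ∂_2 − rank ∂_3 = (10 − 7) − 3 = 0, and the invariant factors of ∂_3 are all 1, so H_2 = 0.
  H_3: rank ker ∂_3 − rank ∂_4 = (3 − 3) − 0 = 0, and there is no ∂_4, so H_3 = 0.

H_0 = Z,  H_1 = Z^2,  H_2 = 0,  H_3 = 0.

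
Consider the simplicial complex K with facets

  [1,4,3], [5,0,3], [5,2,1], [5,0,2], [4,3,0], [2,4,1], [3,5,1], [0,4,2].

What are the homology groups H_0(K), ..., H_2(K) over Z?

H_0 = Z,  H_1 = 0,  H_2 = Z.

Take the total order 0 < 1 < 2 < 3 < 4 < 5 on the vertex set. Then K (dimension 2) consists of the simplices:

  0-simplices (6): [0], [1], [2], [3], [4], [5]
  1-simplices (12): [0,2], [0,3], [0,4], [0,5], [1,2], [1,3], [1,4], [1,5], [2,4], [2,5], [3,4], [3,5]
  2-simplices (8): [0,2,4], [0,2,5], [0,3,4], [0,3,5], [1,2,4], [1,2,5], [1,3,4], [1,3,5]

giving chain groups C_0 ≅ Z^6, C_1 ≅ Z^12, C_2 ≅ Z^8.

∂_1: C_1 → C_0 maps an edge to its endpoints' difference, ∂[p,q] = q − p. For instance
  ∂[2,5] = [5] − [2].
As a 6×12 matrix over Z this has rank 5, with invariant factors (1,1,1,1,1).

∂_2: C_2 → C_1 sends each 2-simplex [p,q,r] to [q,r] − [p,r] + [p,q]. For instance
  ∂[1,3,4] = [3,4] − [1,4] + [1,3],
  ∂[0,3,4] = [3,4] − [0,4] + [0,3].
The 12×8 boundary matrix has rank 7 and Smith normal form diag(1,1,1,1,1,1,1).

Computing H_k = (kernel of ∂_k) / (image of ∂_{k+1}):

  H_0: rank C_0 − rank ∂_1 = 6 − 5 = 1, and the invariant factors of ∂_1 are all 1, so H_0 ≅ Z.
  H_1: rank ker ∂_1 − rank ∂_2 = (12 − 5) − 7 = 0, and the invariant factors of ∂_2 are all 1, so H_1 ≅ 0.
  H_2: rank ker ∂_2 − rank ∂_3 = (8 − 7) − 0 = 1, and there is no ∂_3, so H_2 ≅ Z.

As a check, the Euler characteristic is 6 − 12 + 8 = 2, which agrees with 1 − 0 + 1 = 2.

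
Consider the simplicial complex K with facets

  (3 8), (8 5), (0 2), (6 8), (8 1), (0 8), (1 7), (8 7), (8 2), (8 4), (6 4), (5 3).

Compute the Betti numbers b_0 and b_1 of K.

b_0 = 1, b_1 = 4.

We work with the vertex ordering 0 < 1 < 2 < 3 < 4 < 5 < 6 < 7 < 8. The simplices of K, each written with vertices in increasing order, are:

  0-simplices (9): [0], [1], [2], [3], [4], [5], [6], [7], [8]
  1-simplices (12): [0,2], [0,8], [1,7], [1,8], [2,8], [3,5], [3,8], [4,6], [4,8], [5,8], [6,8], [7,8]

giving chain groups C_0 ≅ Z^9, C_1 ≅ Z^12.

The boundary map ∂_1: C_1 → C_0 is given by ∂[p,q] = [q] − [p]. For instance
  ∂[0,8] = [8] − [0].
This gives a 9×12 integer matrix of rank 8; reducing to Smith normal form yields diagonal entries (1,1,1,1,1,1,1,1).

Now H_k = ker ∂_k / im ∂_{k+1}, so:

  H_0: rank C_0 − rank ∂_1 = 9 − 8 = 1, and the invariant factors of ∂_1 are all 1, so H_0 ≅ Z.
  H_1: rank ker ∂_1 − rank ∂_2 = (12 − 8) − 0 = 4, and there is no ∂_2, so H_1 ≅ Z^4.

As a check, the Euler characteristic is 9 − 12 = -3, which agrees with 1 − 4 = -3.
(K is a triangulation of a wedge of 4 circles.)

Hence the Betti numbers are b_0 = 1, b_1 = 4.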